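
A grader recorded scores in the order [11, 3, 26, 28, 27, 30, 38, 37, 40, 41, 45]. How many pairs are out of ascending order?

Count, for each position, how many later elements it exceeds:
11 → 3 → 1
3 → none → 0
26 → none → 0
28 → 27 → 1
27 → none → 0
30 → none → 0
38 → 37 → 1
37 → none → 0
40 → none → 0
41 → none → 0
45 → none → 0
Sum: 1 + 0 + 0 + 1 + 0 + 0 + 1 + 0 + 0 + 0 + 0 = 3

3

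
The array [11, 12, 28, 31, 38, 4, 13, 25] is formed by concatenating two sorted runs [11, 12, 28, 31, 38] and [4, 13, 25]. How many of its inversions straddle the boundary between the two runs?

Count, for every r in R, how many entries of L exceed r:
r = 4: 11, 12, 28, 31, 38 → 5
r = 13: 28, 31, 38 → 3
r = 25: 28, 31, 38 → 3
Cross-inversions: 5 + 3 + 3 = 11

11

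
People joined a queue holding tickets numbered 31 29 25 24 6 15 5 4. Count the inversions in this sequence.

27 inversions

For each element, count later entries that are smaller:
31: 7
29: 6
25: 5
24: 4
6: 2
15: 2
5: 1
4: 0
Sum: 7 + 6 + 5 + 4 + 2 + 2 + 1 + 0 = 27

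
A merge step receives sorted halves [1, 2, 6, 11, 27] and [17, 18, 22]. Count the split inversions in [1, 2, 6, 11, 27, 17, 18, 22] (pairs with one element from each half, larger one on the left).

Take each right-half value and tally the left-half values above it:
r = 17: 27 → 1
r = 18: 27 → 1
r = 22: 27 → 1
Cross-inversions: 1 + 1 + 1 = 3

3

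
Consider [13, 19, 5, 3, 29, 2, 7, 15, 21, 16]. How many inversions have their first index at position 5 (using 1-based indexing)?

5

The element at index 5 is 29.
Elements after it: 2, 7, 15, 21, 16
Those smaller than 29: 2, 7, 15, 21, 16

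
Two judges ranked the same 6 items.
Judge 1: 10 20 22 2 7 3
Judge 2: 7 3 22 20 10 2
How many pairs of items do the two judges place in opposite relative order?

Assign each item its position (1..6) in the first ordering, then rewrite the second ordering as that position sequence:
positions: 10→1, 20→2, 22→3, 2→4, 7→5, 3→6
second ordering as positions: [5, 6, 3, 2, 1, 4]
Discordant pairs = inversions in this position sequence.
5: 3, 2, 1, 4 → 4
6: 3, 2, 1, 4 → 4
3: 2, 1 → 2
2: 1 → 1
1: 0
4: 0
Total: 4 + 4 + 2 + 1 + 0 + 0 = 11

11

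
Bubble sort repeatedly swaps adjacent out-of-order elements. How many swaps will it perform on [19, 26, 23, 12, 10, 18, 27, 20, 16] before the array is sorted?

Each adjacent swap fixes exactly one inversion, so the minimum swap count equals the number of inversions.
Count inversions — for each element, later elements that are smaller:
19: 12, 10, 18, 16 → 4
26: 23, 12, 10, 18, 20, 16 → 6
23: 12, 10, 18, 20, 16 → 5
12: 10 → 1
10: none → 0
18: 16 → 1
27: 20, 16 → 2
20: 16 → 1
16: none → 0
Total inversions: 4 + 6 + 5 + 1 + 0 + 1 + 2 + 1 + 0 = 20

20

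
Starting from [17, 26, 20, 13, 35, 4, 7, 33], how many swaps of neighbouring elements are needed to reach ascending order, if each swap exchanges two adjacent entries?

The minimum number of adjacent swaps to sort an array equals its inversion count, since every such swap removes exactly one inversion.
Count inversions — for each element, later elements that are smaller:
17: 13, 4, 7 → 3
26: 20, 13, 4, 7 → 4
20: 13, 4, 7 → 3
13: 4, 7 → 2
35: 4, 7, 33 → 3
4: none → 0
7: none → 0
33: none → 0
Total inversions: 3 + 4 + 3 + 2 + 3 + 0 + 0 + 0 = 15

15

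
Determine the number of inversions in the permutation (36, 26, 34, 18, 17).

There are 9 out-of-order pairs.

Element-by-element contributions:
36 → 26, 34, 18, 17 → 4
26 → 18, 17 → 2
34 → 18, 17 → 2
18 → 17 → 1
17 → none → 0
Sum: 4 + 2 + 2 + 1 + 0 = 9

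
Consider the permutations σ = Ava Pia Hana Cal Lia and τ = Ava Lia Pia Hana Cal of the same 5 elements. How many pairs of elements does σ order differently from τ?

3 discordant pairs

Assign each item its position (1..5) in the first ordering, then rewrite the second ordering as that position sequence:
positions: Ava→1, Pia→2, Hana→3, Cal→4, Lia→5
second ordering as positions: [1, 5, 2, 3, 4]
Discordant pairs = inversions in this position sequence.
1: 0
5: 2, 3, 4 → 3
2: 0
3: 0
4: 0
Total: 0 + 3 + 0 + 0 + 0 = 3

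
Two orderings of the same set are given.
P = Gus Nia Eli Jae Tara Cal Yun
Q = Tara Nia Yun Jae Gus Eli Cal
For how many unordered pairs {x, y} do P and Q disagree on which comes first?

Assign each item its position (1..7) in the first ordering, then rewrite the second ordering as that position sequence:
positions: Gus→1, Nia→2, Eli→3, Jae→4, Tara→5, Cal→6, Yun→7
second ordering as positions: [5, 2, 7, 4, 1, 3, 6]
Discordant pairs = inversions in this position sequence.
5: 2, 4, 1, 3 → 4
2: 1 → 1
7: 4, 1, 3, 6 → 4
4: 1, 3 → 2
1: 0
3: 0
6: 0
Total: 4 + 1 + 4 + 2 + 0 + 0 + 0 = 11

11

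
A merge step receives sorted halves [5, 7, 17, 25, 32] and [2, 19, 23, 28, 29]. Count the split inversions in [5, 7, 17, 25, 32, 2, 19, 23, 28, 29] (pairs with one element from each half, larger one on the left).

11

For each element r of the right run, count left-run elements greater than r:
r = 2: 5, 7, 17, 25, 32 → 5
r = 19: 25, 32 → 2
r = 23: 25, 32 → 2
r = 28: 32 → 1
r = 29: 32 → 1
Cross-inversions: 5 + 2 + 2 + 1 + 1 = 11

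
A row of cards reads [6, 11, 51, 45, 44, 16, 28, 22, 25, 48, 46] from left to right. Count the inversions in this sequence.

Inversions: 20

Element-by-element contributions:
6: 0
11: 0
51: 8
45: 5
44: 4
16: 0
28: 2
22: 0
25: 0
48: 1
46: 0
Sum: 0 + 0 + 8 + 5 + 4 + 0 + 2 + 0 + 0 + 1 + 0 = 20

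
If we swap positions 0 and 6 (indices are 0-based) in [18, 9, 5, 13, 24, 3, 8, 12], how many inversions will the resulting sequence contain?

There are 11 inversions.

Positions 0 and 6 hold 18 and 8; after swapping, the array is [8, 9, 5, 13, 24, 3, 18, 12].
Sweep left to right; for each value list the smaller values that follow it:
8: 2
9: 2
5: 1
13: 2
24: 3
3: 0
18: 1
12: 0
Sum: 2 + 2 + 1 + 2 + 3 + 0 + 1 + 0 = 11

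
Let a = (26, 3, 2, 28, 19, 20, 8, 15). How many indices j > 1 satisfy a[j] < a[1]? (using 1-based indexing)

6 such elements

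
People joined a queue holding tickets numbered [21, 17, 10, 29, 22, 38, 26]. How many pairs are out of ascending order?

Out-of-order index pairs (0-indexed):
(0,1): 21 > 17
(0,2): 21 > 10
(1,2): 17 > 10
(3,4): 29 > 22
(3,6): 29 > 26
(5,6): 38 > 26
That's 6 pairs.

There are 6 out-of-order pairs.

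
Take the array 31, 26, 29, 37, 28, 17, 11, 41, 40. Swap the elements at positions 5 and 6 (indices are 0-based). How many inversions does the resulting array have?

16

Positions 5 and 6 hold 17 and 11; after swapping, the array is [31, 26, 29, 37, 28, 11, 17, 41, 40].
Count, for each position, how many later elements it exceeds:
31: 5
26: 2
29: 3
37: 3
28: 2
11: 0
17: 0
41: 1
40: 0
Sum: 5 + 2 + 3 + 3 + 2 + 0 + 0 + 1 + 0 = 16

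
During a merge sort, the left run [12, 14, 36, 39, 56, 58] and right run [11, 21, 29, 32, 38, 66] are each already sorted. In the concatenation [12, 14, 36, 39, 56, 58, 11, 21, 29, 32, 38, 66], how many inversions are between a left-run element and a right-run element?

Count, for every r in R, how many entries of L exceed r:
r = 11: 12, 14, 36, 39, 56, 58 → 6
r = 21: 36, 39, 56, 58 → 4
r = 29: 36, 39, 56, 58 → 4
r = 32: 36, 39, 56, 58 → 4
r = 38: 39, 56, 58 → 3
r = 66: none → 0
Cross-inversions: 6 + 4 + 4 + 4 + 3 + 0 = 21

Cross-inversions: 21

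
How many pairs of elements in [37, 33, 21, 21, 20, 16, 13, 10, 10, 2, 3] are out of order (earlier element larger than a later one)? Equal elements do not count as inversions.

For each element, count later entries that are smaller:
37 → 33, 21, 21, 20, 16, 13, 10, 10, 2, 3 → 10
33 → 21, 21, 20, 16, 13, 10, 10, 2, 3 → 9
21 → 20, 16, 13, 10, 10, 2, 3 → 7
21 → 20, 16, 13, 10, 10, 2, 3 → 7
20 → 16, 13, 10, 10, 2, 3 → 6
16 → 13, 10, 10, 2, 3 → 5
13 → 10, 10, 2, 3 → 4
10 → 2, 3 → 2
10 → 2, 3 → 2
2 → none → 0
3 → none → 0
Sum: 10 + 9 + 7 + 7 + 6 + 5 + 4 + 2 + 2 + 0 + 0 = 52

52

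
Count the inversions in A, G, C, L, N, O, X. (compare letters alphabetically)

1

Inversion pairs (indices are 0-based):
(1,2): G > C
That's 1 pair.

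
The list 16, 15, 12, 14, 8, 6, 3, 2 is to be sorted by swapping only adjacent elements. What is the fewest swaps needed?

There are 27 swaps.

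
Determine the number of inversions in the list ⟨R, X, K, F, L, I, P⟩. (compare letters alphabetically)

Count, for each position, how many later elements it exceeds:
R: 5
X: 5
K: 2
F: 0
L: 1
I: 0
P: 0
Sum: 5 + 5 + 2 + 0 + 1 + 0 + 0 = 13

13 inversions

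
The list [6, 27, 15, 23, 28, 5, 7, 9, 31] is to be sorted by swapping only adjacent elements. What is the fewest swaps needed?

15 adjacent swaps

The minimum number of adjacent swaps to sort an array equals its inversion count, since every such swap removes exactly one inversion.
Count inversions — for each element, later elements that are smaller:
6: 5 → 1
27: 15, 23, 5, 7, 9 → 5
15: 5, 7, 9 → 3
23: 5, 7, 9 → 3
28: 5, 7, 9 → 3
5: none → 0
7: none → 0
9: none → 0
31: none → 0
Total inversions: 1 + 5 + 3 + 3 + 3 + 0 + 0 + 0 + 0 = 15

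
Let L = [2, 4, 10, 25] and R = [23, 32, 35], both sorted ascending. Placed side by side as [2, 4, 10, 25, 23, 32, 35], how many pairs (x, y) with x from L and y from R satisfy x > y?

Split inversions: 1

For each element r of the right run, count left-run elements greater than r:
r = 23: 25 → 1
r = 32: none → 0
r = 35: none → 0
Cross-inversions: 1 + 0 + 0 = 1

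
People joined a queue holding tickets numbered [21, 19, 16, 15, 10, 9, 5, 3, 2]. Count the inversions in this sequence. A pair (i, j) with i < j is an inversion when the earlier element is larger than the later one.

There are 36 out-of-order pairs.

Element-by-element contributions:
21 → 19, 16, 15, 10, 9, 5, 3, 2 → 8
19 → 16, 15, 10, 9, 5, 3, 2 → 7
16 → 15, 10, 9, 5, 3, 2 → 6
15 → 10, 9, 5, 3, 2 → 5
10 → 9, 5, 3, 2 → 4
9 → 5, 3, 2 → 3
5 → 3, 2 → 2
3 → 2 → 1
2 → none → 0
Sum: 8 + 7 + 6 + 5 + 4 + 3 + 2 + 1 + 0 = 36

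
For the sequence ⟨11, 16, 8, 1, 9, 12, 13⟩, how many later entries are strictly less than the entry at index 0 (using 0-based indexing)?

3

The element at index 0 is 11.
Elements after it: 16, 8, 1, 9, 12, 13
Those smaller than 11: 8, 1, 9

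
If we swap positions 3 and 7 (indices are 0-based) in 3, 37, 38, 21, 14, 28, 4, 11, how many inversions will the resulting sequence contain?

Positions 3 and 7 hold 21 and 11; after swapping, the array is [3, 37, 38, 11, 14, 28, 4, 21].
Sweep left to right; for each value list the smaller values that follow it:
3 → none → 0
37 → 11, 14, 28, 4, 21 → 5
38 → 11, 14, 28, 4, 21 → 5
11 → 4 → 1
14 → 4 → 1
28 → 4, 21 → 2
4 → none → 0
21 → none → 0
Sum: 0 + 5 + 5 + 1 + 1 + 2 + 0 + 0 = 14

14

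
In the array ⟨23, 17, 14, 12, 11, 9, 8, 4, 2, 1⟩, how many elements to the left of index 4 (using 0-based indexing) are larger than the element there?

4

The element at index 4 is 11.
Elements before it: 23, 17, 14, 12
Those larger than 11: 23, 17, 14, 12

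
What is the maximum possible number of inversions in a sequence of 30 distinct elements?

A reversed (strictly descending) arrangement makes every pair an inversion, giving C(30, 2) inversions.
C(30, 2) = 30·29/2 = 435

435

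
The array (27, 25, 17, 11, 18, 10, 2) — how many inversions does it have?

Sweep left to right; for each value list the smaller values that follow it:
27: 6
25: 5
17: 3
11: 2
18: 2
10: 1
2: 0
Sum: 6 + 5 + 3 + 2 + 2 + 1 + 0 = 19

19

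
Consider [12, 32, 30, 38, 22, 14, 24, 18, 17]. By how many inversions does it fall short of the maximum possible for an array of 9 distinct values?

14

Maximum inversions for 9 distinct elements is C(9, 2) = 9·8/2 = 36.
Current inversions — for each element, count later smaller elements:
12: 0
32: 6
30: 5
38: 5
22: 3
14: 0
24: 2
18: 1
17: 0
Current total: 0 + 6 + 5 + 5 + 3 + 0 + 2 + 1 + 0 = 22
Shortfall: 36 − 22 = 14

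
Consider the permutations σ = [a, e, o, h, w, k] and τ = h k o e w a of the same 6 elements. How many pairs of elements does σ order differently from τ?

11

Assign each item its position (1..6) in the first ordering, then rewrite the second ordering as that position sequence:
positions: a→1, e→2, o→3, h→4, w→5, k→6
second ordering as positions: [4, 6, 3, 2, 5, 1]
Discordant pairs = inversions in this position sequence.
4: 3, 2, 1 → 3
6: 3, 2, 5, 1 → 4
3: 2, 1 → 2
2: 1 → 1
5: 1 → 1
1: 0
Total: 3 + 4 + 2 + 1 + 1 + 0 = 11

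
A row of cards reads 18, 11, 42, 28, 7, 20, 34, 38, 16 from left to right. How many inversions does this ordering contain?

Inversions: 16

For each element, count later entries that are smaller:
18 → 11, 7, 16 → 3
11 → 7 → 1
42 → 28, 7, 20, 34, 38, 16 → 6
28 → 7, 20, 16 → 3
7 → none → 0
20 → 16 → 1
34 → 16 → 1
38 → 16 → 1
16 → none → 0
Sum: 3 + 1 + 6 + 3 + 0 + 1 + 1 + 1 + 0 = 16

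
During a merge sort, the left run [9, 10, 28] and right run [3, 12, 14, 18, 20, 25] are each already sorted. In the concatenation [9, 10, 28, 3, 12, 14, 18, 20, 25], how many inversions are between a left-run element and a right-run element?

8

Take each right-half value and tally the left-half values above it:
r = 3: 9, 10, 28 → 3
r = 12: 28 → 1
r = 14: 28 → 1
r = 18: 28 → 1
r = 20: 28 → 1
r = 25: 28 → 1
Cross-inversions: 3 + 1 + 1 + 1 + 1 + 1 = 8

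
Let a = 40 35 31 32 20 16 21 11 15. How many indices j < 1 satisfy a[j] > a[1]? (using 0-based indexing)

The element at index 1 is 35.
Elements before it: 40
Those larger than 35: 40

1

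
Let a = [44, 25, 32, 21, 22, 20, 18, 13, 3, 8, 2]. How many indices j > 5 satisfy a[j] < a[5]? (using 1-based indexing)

6 such elements

The element at index 5 is 22.
Elements after it: 20, 18, 13, 3, 8, 2
Those smaller than 22: 20, 18, 13, 3, 8, 2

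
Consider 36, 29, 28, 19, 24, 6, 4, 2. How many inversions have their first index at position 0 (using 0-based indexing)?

The element at index 0 is 36.
Elements after it: 29, 28, 19, 24, 6, 4, 2
Those smaller than 36: 29, 28, 19, 24, 6, 4, 2

7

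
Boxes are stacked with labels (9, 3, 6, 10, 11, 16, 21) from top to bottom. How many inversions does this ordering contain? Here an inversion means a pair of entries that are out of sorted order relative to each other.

For each element, count later entries that are smaller:
9 → 3, 6 → 2
3 → none → 0
6 → none → 0
10 → none → 0
11 → none → 0
16 → none → 0
21 → none → 0
Sum: 2 + 0 + 0 + 0 + 0 + 0 + 0 = 2

2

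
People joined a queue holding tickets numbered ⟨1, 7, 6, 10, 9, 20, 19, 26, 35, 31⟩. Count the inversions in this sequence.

4 inversions

Sweep left to right; for each value list the smaller values that follow it:
1: 0
7: 1
6: 0
10: 1
9: 0
20: 1
19: 0
26: 0
35: 1
31: 0
Sum: 0 + 1 + 0 + 1 + 0 + 1 + 0 + 0 + 1 + 0 = 4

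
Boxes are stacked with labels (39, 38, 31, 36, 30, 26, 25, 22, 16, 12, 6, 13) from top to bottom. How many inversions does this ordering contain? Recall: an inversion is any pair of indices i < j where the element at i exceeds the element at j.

63

Sweep left to right; for each value list the smaller values that follow it:
39 → 38, 31, 36, 30, 26, 25, 22, 16, 12, 6, 13 → 11
38 → 31, 36, 30, 26, 25, 22, 16, 12, 6, 13 → 10
31 → 30, 26, 25, 22, 16, 12, 6, 13 → 8
36 → 30, 26, 25, 22, 16, 12, 6, 13 → 8
30 → 26, 25, 22, 16, 12, 6, 13 → 7
26 → 25, 22, 16, 12, 6, 13 → 6
25 → 22, 16, 12, 6, 13 → 5
22 → 16, 12, 6, 13 → 4
16 → 12, 6, 13 → 3
12 → 6 → 1
6 → none → 0
13 → none → 0
Sum: 11 + 10 + 8 + 8 + 7 + 6 + 5 + 4 + 3 + 1 + 0 + 0 = 63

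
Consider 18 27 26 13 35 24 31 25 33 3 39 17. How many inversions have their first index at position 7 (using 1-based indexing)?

3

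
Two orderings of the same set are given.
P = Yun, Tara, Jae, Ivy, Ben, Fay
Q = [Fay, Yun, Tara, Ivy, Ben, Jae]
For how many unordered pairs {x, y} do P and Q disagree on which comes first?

Disagreeing pairs: 7

Assign each item its position (1..6) in the first ordering, then rewrite the second ordering as that position sequence:
positions: Yun→1, Tara→2, Jae→3, Ivy→4, Ben→5, Fay→6
second ordering as positions: [6, 1, 2, 4, 5, 3]
Discordant pairs = inversions in this position sequence.
6: 1, 2, 4, 5, 3 → 5
1: 0
2: 0
4: 3 → 1
5: 3 → 1
3: 0
Total: 5 + 0 + 0 + 1 + 1 + 0 = 7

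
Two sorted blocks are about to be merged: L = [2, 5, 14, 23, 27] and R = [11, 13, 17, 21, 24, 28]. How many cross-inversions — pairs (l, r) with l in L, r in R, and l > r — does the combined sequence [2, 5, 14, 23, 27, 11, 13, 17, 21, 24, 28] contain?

Count, for every r in R, how many entries of L exceed r:
r = 11: 14, 23, 27 → 3
r = 13: 14, 23, 27 → 3
r = 17: 23, 27 → 2
r = 21: 23, 27 → 2
r = 24: 27 → 1
r = 28: none → 0
Cross-inversions: 3 + 3 + 2 + 2 + 1 + 0 = 11

11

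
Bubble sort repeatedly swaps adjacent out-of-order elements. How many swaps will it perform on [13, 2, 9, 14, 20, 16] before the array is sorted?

3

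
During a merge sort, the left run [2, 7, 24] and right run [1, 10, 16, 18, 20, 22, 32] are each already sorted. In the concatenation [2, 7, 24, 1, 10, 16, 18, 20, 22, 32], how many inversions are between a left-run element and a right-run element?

8 cross-inversions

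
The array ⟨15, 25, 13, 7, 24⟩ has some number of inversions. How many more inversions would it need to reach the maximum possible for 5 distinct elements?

4 inversions short

Maximum inversions for 5 distinct elements is C(5, 2) = 5·4/2 = 10.
Current inversions — for each element, count later smaller elements:
15: 2
25: 3
13: 1
7: 0
24: 0
Current total: 2 + 3 + 1 + 0 + 0 = 6
Shortfall: 10 − 6 = 4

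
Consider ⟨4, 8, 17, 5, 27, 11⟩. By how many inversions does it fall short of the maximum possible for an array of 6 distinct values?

11 inversions short

Maximum inversions for 6 distinct elements is C(6, 2) = 6·5/2 = 15.
Current inversions — for each element, count later smaller elements:
4: 0
8: 1
17: 2
5: 0
27: 1
11: 0
Current total: 0 + 1 + 2 + 0 + 1 + 0 = 4
Shortfall: 15 − 4 = 11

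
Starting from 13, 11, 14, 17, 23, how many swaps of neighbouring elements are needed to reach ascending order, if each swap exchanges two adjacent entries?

Each adjacent swap fixes exactly one inversion, so the minimum swap count equals the number of inversions.
Count inversions — for each element, later elements that are smaller:
13: 11 → 1
11: none → 0
14: none → 0
17: none → 0
23: none → 0
Total inversions: 1 + 0 + 0 + 0 + 0 = 1

Adjacent swaps: 1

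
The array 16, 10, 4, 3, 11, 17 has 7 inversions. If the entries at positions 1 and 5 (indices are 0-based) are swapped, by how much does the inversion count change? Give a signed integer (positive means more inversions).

Positions 1 and 5 hold 10 and 17; after swapping, the array is [16, 17, 4, 3, 11, 10].
Element-by-element contributions:
16 → 4, 3, 11, 10 → 4
17 → 4, 3, 11, 10 → 4
4 → 3 → 1
3 → none → 0
11 → 10 → 1
10 → none → 0
Sum: 4 + 4 + 1 + 0 + 1 + 0 = 10
Change: 10 − 7 = +3

+3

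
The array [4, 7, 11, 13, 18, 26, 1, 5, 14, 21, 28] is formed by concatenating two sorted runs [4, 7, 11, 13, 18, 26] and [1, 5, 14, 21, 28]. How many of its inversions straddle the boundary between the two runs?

Split inversions: 14

Take each right-half value and tally the left-half values above it:
r = 1: 4, 7, 11, 13, 18, 26 → 6
r = 5: 7, 11, 13, 18, 26 → 5
r = 14: 18, 26 → 2
r = 21: 26 → 1
r = 28: none → 0
Cross-inversions: 6 + 5 + 2 + 1 + 0 = 14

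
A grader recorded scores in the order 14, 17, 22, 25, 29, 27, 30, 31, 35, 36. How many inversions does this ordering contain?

For each element, count later entries that are smaller:
14: 0
17: 0
22: 0
25: 0
29: 1
27: 0
30: 0
31: 0
35: 0
36: 0
Sum: 0 + 0 + 0 + 0 + 1 + 0 + 0 + 0 + 0 + 0 = 1

1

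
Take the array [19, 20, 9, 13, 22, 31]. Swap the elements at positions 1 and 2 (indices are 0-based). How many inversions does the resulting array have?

Inversions: 3

Positions 1 and 2 hold 20 and 9; after swapping, the array is [19, 9, 20, 13, 22, 31].
Sweep left to right; for each value list the smaller values that follow it:
19 → 9, 13 → 2
9 → none → 0
20 → 13 → 1
13 → none → 0
22 → none → 0
31 → none → 0
Sum: 2 + 0 + 1 + 0 + 0 + 0 = 3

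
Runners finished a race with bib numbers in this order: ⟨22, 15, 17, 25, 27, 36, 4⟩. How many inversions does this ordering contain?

Out-of-order pairs: 8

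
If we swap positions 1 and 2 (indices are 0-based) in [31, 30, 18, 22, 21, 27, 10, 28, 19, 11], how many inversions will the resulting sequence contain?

Positions 1 and 2 hold 30 and 18; after swapping, the array is [31, 18, 30, 22, 21, 27, 10, 28, 19, 11].
Element-by-element contributions:
31 → 18, 30, 22, 21, 27, 10, 28, 19, 11 → 9
18 → 10, 11 → 2
30 → 22, 21, 27, 10, 28, 19, 11 → 7
22 → 21, 10, 19, 11 → 4
21 → 10, 19, 11 → 3
27 → 10, 19, 11 → 3
10 → none → 0
28 → 19, 11 → 2
19 → 11 → 1
11 → none → 0
Sum: 9 + 2 + 7 + 4 + 3 + 3 + 0 + 2 + 1 + 0 = 31

31 inversions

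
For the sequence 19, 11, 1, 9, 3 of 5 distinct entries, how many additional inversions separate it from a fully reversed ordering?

Maximum inversions for 5 distinct elements is C(5, 2) = 5·4/2 = 10.
Current inversions — for each element, count later smaller elements:
19: 4
11: 3
1: 0
9: 1
3: 0
Current total: 4 + 3 + 0 + 1 + 0 = 8
Shortfall: 10 − 8 = 2

2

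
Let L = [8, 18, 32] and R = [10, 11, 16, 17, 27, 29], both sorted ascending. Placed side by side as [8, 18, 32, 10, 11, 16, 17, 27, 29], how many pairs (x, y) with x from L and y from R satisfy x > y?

10 cross-inversions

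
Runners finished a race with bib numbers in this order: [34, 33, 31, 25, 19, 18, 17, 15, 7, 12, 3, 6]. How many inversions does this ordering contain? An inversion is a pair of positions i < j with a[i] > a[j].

There are 64 out-of-order pairs.

Sweep left to right; for each value list the smaller values that follow it:
34: 11
33: 10
31: 9
25: 8
19: 7
18: 6
17: 5
15: 4
7: 2
12: 2
3: 0
6: 0
Sum: 11 + 10 + 9 + 8 + 7 + 6 + 5 + 4 + 2 + 2 + 0 + 0 = 64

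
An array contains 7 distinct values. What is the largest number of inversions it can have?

21

A reversed (strictly descending) arrangement makes every pair an inversion, giving C(7, 2) inversions.
C(7, 2) = 7·6/2 = 21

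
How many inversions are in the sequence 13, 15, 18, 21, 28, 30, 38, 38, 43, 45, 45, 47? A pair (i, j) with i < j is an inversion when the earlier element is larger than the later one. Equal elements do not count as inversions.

0

Element-by-element contributions:
13 → none → 0
15 → none → 0
18 → none → 0
21 → none → 0
28 → none → 0
30 → none → 0
38 → none → 0
38 → none → 0
43 → none → 0
45 → none → 0
45 → none → 0
47 → none → 0
Sum: 0 + 0 + 0 + 0 + 0 + 0 + 0 + 0 + 0 + 0 + 0 + 0 = 0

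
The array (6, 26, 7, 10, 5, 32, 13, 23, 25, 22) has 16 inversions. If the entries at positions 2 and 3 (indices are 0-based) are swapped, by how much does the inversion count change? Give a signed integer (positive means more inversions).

+1

Positions 2 and 3 hold 7 and 10; after swapping, the array is [6, 26, 10, 7, 5, 32, 13, 23, 25, 22].
Element-by-element contributions:
6 → 5 → 1
26 → 10, 7, 5, 13, 23, 25, 22 → 7
10 → 7, 5 → 2
7 → 5 → 1
5 → none → 0
32 → 13, 23, 25, 22 → 4
13 → none → 0
23 → 22 → 1
25 → 22 → 1
22 → none → 0
Sum: 1 + 7 + 2 + 1 + 0 + 4 + 0 + 1 + 1 + 0 = 17
Change: 17 − 16 = +1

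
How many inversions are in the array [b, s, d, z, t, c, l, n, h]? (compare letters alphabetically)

17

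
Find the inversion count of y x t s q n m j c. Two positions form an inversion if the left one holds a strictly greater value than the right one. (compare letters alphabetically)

For each element, count later entries that are smaller:
y → x, t, s, q, n, m, j, c → 8
x → t, s, q, n, m, j, c → 7
t → s, q, n, m, j, c → 6
s → q, n, m, j, c → 5
q → n, m, j, c → 4
n → m, j, c → 3
m → j, c → 2
j → c → 1
c → none → 0
Sum: 8 + 7 + 6 + 5 + 4 + 3 + 2 + 1 + 0 = 36

36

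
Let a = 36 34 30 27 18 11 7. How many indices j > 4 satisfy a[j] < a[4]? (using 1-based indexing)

3

The element at index 4 is 27.
Elements after it: 18, 11, 7
Those smaller than 27: 18, 11, 7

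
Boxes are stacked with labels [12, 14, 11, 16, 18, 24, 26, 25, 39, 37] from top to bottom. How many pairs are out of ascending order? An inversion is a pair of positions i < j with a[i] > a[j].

4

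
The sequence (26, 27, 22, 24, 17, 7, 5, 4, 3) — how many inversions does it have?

For each element, count later entries that are smaller:
26: 7
27: 7
22: 5
24: 5
17: 4
7: 3
5: 2
4: 1
3: 0
Sum: 7 + 7 + 5 + 5 + 4 + 3 + 2 + 1 + 0 = 34

34 inversions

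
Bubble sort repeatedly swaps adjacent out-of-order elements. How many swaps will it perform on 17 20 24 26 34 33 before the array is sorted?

The minimum number of adjacent swaps to sort an array equals its inversion count, since every such swap removes exactly one inversion.
Count inversions — for each element, later elements that are smaller:
17: none → 0
20: none → 0
24: none → 0
26: none → 0
34: 33 → 1
33: none → 0
Total inversions: 0 + 0 + 0 + 0 + 1 + 0 = 1

1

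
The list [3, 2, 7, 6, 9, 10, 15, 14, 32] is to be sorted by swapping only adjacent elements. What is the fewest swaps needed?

3

Each adjacent swap fixes exactly one inversion, so the minimum swap count equals the number of inversions.
Count inversions — for each element, later elements that are smaller:
3: 2 → 1
2: none → 0
7: 6 → 1
6: none → 0
9: none → 0
10: none → 0
15: 14 → 1
14: none → 0
32: none → 0
Total inversions: 1 + 0 + 1 + 0 + 0 + 0 + 1 + 0 + 0 = 3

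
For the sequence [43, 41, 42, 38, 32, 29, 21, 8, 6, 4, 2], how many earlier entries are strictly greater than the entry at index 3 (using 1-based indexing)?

The element at index 3 is 42.
Elements before it: 43, 41
Those larger than 42: 43

1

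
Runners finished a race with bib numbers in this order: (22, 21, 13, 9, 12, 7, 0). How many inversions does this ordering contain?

20

For each element, count later entries that are smaller:
22: 6
21: 5
13: 4
9: 2
12: 2
7: 1
0: 0
Sum: 6 + 5 + 4 + 2 + 2 + 1 + 0 = 20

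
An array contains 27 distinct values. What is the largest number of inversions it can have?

A reversed (strictly descending) arrangement makes every pair an inversion, giving C(27, 2) inversions.
C(27, 2) = 27·26/2 = 351

Inversions: 351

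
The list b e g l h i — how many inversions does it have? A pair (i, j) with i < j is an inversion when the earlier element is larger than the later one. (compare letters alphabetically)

2 inversions

Inversion pairs (indices are 1-based):
(4,5): l > h
(4,6): l > i
That's 2 pairs.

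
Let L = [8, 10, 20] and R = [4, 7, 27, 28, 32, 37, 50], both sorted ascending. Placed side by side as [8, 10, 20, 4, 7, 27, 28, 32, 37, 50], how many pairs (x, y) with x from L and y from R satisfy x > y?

Cross-inversions: 6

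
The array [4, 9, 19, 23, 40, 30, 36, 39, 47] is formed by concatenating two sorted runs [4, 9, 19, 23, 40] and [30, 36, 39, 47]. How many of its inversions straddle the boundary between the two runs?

There are 3 cross-inversions.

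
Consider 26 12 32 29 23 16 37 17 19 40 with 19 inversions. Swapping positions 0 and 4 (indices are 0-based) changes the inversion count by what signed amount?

Positions 0 and 4 hold 26 and 23; after swapping, the array is [23, 12, 32, 29, 26, 16, 37, 17, 19, 40].
For each element, count later entries that are smaller:
23 → 12, 16, 17, 19 → 4
12 → none → 0
32 → 29, 26, 16, 17, 19 → 5
29 → 26, 16, 17, 19 → 4
26 → 16, 17, 19 → 3
16 → none → 0
37 → 17, 19 → 2
17 → none → 0
19 → none → 0
40 → none → 0
Sum: 4 + 0 + 5 + 4 + 3 + 0 + 2 + 0 + 0 + 0 = 18
Change: 18 − 19 = -1

-1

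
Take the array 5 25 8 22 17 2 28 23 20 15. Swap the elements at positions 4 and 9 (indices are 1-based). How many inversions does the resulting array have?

Positions 4 and 9 hold 22 and 20; after swapping, the array is [5, 25, 8, 20, 17, 2, 28, 23, 22, 15].
For each element, count later entries that are smaller:
5 → 2 → 1
25 → 8, 20, 17, 2, 23, 22, 15 → 7
8 → 2 → 1
20 → 17, 2, 15 → 3
17 → 2, 15 → 2
2 → none → 0
28 → 23, 22, 15 → 3
23 → 22, 15 → 2
22 → 15 → 1
15 → none → 0
Sum: 1 + 7 + 1 + 3 + 2 + 0 + 3 + 2 + 1 + 0 = 20

20 inversions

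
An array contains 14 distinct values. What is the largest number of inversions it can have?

91

A reversed (strictly descending) arrangement makes every pair an inversion, giving C(14, 2) inversions.
C(14, 2) = 14·13/2 = 91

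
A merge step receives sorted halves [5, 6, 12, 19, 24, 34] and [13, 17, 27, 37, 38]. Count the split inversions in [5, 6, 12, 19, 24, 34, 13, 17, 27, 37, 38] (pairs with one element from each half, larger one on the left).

For each element r of the right run, count left-run elements greater than r:
r = 13: 19, 24, 34 → 3
r = 17: 19, 24, 34 → 3
r = 27: 34 → 1
r = 37: none → 0
r = 38: none → 0
Cross-inversions: 3 + 3 + 1 + 0 + 0 = 7

7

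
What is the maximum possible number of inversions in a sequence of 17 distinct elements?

136 inversions

The maximum occurs when the array is in strictly decreasing order: every one of the C(17, 2) pairs is inverted.
C(17, 2) = 17·16/2 = 136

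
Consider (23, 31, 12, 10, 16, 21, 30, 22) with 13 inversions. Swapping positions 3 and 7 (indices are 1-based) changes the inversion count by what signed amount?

+5

Positions 3 and 7 hold 12 and 30; after swapping, the array is [23, 31, 30, 10, 16, 21, 12, 22].
Element-by-element contributions:
23: 5
31: 6
30: 5
10: 0
16: 1
21: 1
12: 0
22: 0
Sum: 5 + 6 + 5 + 0 + 1 + 1 + 0 + 0 = 18
Change: 18 − 13 = +5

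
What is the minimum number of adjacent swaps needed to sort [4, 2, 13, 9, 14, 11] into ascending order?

4 adjacent swaps

Minimum adjacent swaps = number of inversions (each swap of adjacent out-of-order elements removes one inversion and no swap can remove more).
Count inversions — for each element, later elements that are smaller:
4: 2 → 1
2: none → 0
13: 9, 11 → 2
9: none → 0
14: 11 → 1
11: none → 0
Total inversions: 1 + 0 + 2 + 0 + 1 + 0 = 4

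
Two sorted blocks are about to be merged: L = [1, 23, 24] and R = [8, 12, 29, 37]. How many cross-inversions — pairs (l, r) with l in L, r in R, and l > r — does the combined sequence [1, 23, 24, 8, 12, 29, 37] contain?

4

Count, for every r in R, how many entries of L exceed r:
r = 8: 23, 24 → 2
r = 12: 23, 24 → 2
r = 29: none → 0
r = 37: none → 0
Cross-inversions: 2 + 2 + 0 + 0 = 4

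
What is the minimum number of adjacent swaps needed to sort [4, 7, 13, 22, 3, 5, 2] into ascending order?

Minimum adjacent swaps = number of inversions (each swap of adjacent out-of-order elements removes one inversion and no swap can remove more).
Count inversions — for each element, later elements that are smaller:
4: 3, 2 → 2
7: 3, 5, 2 → 3
13: 3, 5, 2 → 3
22: 3, 5, 2 → 3
3: 2 → 1
5: 2 → 1
2: none → 0
Total inversions: 2 + 3 + 3 + 3 + 1 + 1 + 0 = 13

13 adjacent swaps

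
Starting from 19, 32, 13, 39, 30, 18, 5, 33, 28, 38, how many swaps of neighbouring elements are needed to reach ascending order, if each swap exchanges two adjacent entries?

20

Minimum adjacent swaps = number of inversions (each swap of adjacent out-of-order elements removes one inversion and no swap can remove more).
Count inversions — for each element, later elements that are smaller:
19: 13, 18, 5 → 3
32: 13, 30, 18, 5, 28 → 5
13: 5 → 1
39: 30, 18, 5, 33, 28, 38 → 6
30: 18, 5, 28 → 3
18: 5 → 1
5: none → 0
33: 28 → 1
28: none → 0
38: none → 0
Total inversions: 3 + 5 + 1 + 6 + 3 + 1 + 0 + 1 + 0 + 0 = 20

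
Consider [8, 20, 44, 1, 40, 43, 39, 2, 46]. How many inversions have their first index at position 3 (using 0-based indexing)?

0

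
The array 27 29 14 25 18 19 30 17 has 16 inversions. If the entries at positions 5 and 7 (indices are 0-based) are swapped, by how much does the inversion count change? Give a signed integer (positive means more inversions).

-1

Positions 5 and 7 hold 19 and 17; after swapping, the array is [27, 29, 14, 25, 18, 17, 30, 19].
For each element, count later entries that are smaller:
27 → 14, 25, 18, 17, 19 → 5
29 → 14, 25, 18, 17, 19 → 5
14 → none → 0
25 → 18, 17, 19 → 3
18 → 17 → 1
17 → none → 0
30 → 19 → 1
19 → none → 0
Sum: 5 + 5 + 0 + 3 + 1 + 0 + 1 + 0 = 15
Change: 15 − 16 = -1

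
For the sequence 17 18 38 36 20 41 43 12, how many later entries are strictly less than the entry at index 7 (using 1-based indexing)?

1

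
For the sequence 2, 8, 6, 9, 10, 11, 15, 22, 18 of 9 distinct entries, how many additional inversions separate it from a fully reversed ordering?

Maximum inversions for 9 distinct elements is C(9, 2) = 9·8/2 = 36.
Current inversions — for each element, count later smaller elements:
2: 0
8: 1
6: 0
9: 0
10: 0
11: 0
15: 0
22: 1
18: 0
Current total: 0 + 1 + 0 + 0 + 0 + 0 + 0 + 1 + 0 = 2
Shortfall: 36 − 2 = 34

34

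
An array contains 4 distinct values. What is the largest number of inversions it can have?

Inversions: 6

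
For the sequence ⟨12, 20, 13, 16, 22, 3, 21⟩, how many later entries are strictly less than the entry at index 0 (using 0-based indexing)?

The element at index 0 is 12.
Elements after it: 20, 13, 16, 22, 3, 21
Those smaller than 12: 3

1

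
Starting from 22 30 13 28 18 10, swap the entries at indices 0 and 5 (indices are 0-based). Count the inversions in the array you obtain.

6 inversions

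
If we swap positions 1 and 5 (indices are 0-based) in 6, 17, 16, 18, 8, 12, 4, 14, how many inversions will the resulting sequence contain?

Positions 1 and 5 hold 17 and 12; after swapping, the array is [6, 12, 16, 18, 8, 17, 4, 14].
Element-by-element contributions:
6: 1
12: 2
16: 3
18: 4
8: 1
17: 2
4: 0
14: 0
Sum: 1 + 2 + 3 + 4 + 1 + 2 + 0 + 0 = 13

13 inversions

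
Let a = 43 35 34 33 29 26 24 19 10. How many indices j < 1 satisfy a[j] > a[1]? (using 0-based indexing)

The element at index 1 is 35.
Elements before it: 43
Those larger than 35: 43

1 such element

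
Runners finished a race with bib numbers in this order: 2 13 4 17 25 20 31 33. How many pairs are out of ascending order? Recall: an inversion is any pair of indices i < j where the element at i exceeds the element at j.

Sweep left to right; for each value list the smaller values that follow it:
2 → none → 0
13 → 4 → 1
4 → none → 0
17 → none → 0
25 → 20 → 1
20 → none → 0
31 → none → 0
33 → none → 0
Sum: 0 + 1 + 0 + 0 + 1 + 0 + 0 + 0 = 2

Inversions: 2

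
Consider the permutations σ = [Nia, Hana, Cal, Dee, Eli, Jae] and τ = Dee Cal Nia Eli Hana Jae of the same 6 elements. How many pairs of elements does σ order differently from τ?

Assign each item its position (1..6) in the first ordering, then rewrite the second ordering as that position sequence:
positions: Nia→1, Hana→2, Cal→3, Dee→4, Eli→5, Jae→6
second ordering as positions: [4, 3, 1, 5, 2, 6]
Discordant pairs = inversions in this position sequence.
4: 3, 1, 2 → 3
3: 1, 2 → 2
1: 0
5: 2 → 1
2: 0
6: 0
Total: 3 + 2 + 0 + 1 + 0 + 0 = 6

6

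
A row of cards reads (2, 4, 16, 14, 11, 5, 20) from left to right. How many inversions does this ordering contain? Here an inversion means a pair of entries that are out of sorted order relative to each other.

Sweep left to right; for each value list the smaller values that follow it:
2: 0
4: 0
16: 3
14: 2
11: 1
5: 0
20: 0
Sum: 0 + 0 + 3 + 2 + 1 + 0 + 0 = 6

6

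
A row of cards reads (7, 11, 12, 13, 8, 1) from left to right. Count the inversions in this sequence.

Count, for each position, how many later elements it exceeds:
7 → 1 → 1
11 → 8, 1 → 2
12 → 8, 1 → 2
13 → 8, 1 → 2
8 → 1 → 1
1 → none → 0
Sum: 1 + 2 + 2 + 2 + 1 + 0 = 8

8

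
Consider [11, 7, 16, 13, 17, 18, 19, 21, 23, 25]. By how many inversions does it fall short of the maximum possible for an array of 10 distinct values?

43

Maximum inversions for 10 distinct elements is C(10, 2) = 10·9/2 = 45.
Current inversions — for each element, count later smaller elements:
11: 1
7: 0
16: 1
13: 0
17: 0
18: 0
19: 0
21: 0
23: 0
25: 0
Current total: 1 + 0 + 1 + 0 + 0 + 0 + 0 + 0 + 0 + 0 = 2
Shortfall: 45 − 2 = 43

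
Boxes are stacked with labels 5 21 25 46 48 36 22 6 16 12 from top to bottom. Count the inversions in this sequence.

For each element, count later entries that are smaller:
5 → none → 0
21 → 6, 16, 12 → 3
25 → 22, 6, 16, 12 → 4
46 → 36, 22, 6, 16, 12 → 5
48 → 36, 22, 6, 16, 12 → 5
36 → 22, 6, 16, 12 → 4
22 → 6, 16, 12 → 3
6 → none → 0
16 → 12 → 1
12 → none → 0
Sum: 0 + 3 + 4 + 5 + 5 + 4 + 3 + 0 + 1 + 0 = 25

25 out-of-order pairs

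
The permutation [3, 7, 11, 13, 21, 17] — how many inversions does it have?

Listing every pair i<j with a[i]>a[j] (using 1-based positions):
(5,6): 21 > 17
That's 1 pair.

There is 1 inversion.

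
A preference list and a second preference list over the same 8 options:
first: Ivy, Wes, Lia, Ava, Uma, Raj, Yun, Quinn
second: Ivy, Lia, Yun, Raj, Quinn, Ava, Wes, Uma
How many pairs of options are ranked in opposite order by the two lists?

Assign each item its position (1..8) in the first ordering, then rewrite the second ordering as that position sequence:
positions: Ivy→1, Wes→2, Lia→3, Ava→4, Uma→5, Raj→6, Yun→7, Quinn→8
second ordering as positions: [1, 3, 7, 6, 8, 4, 2, 5]
Discordant pairs = inversions in this position sequence.
1: 0
3: 2 → 1
7: 6, 4, 2, 5 → 4
6: 4, 2, 5 → 3
8: 4, 2, 5 → 3
4: 2 → 1
2: 0
5: 0
Total: 0 + 1 + 4 + 3 + 3 + 1 + 0 + 0 = 12

12 pairs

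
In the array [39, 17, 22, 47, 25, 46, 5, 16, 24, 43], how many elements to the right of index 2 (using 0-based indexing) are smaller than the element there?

2

The element at index 2 is 22.
Elements after it: 47, 25, 46, 5, 16, 24, 43
Those smaller than 22: 5, 16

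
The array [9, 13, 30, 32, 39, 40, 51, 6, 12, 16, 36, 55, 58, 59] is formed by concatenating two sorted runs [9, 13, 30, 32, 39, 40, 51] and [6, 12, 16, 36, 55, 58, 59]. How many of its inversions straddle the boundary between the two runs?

Take each right-half value and tally the left-half values above it:
r = 6: 9, 13, 30, 32, 39, 40, 51 → 7
r = 12: 13, 30, 32, 39, 40, 51 → 6
r = 16: 30, 32, 39, 40, 51 → 5
r = 36: 39, 40, 51 → 3
r = 55: none → 0
r = 58: none → 0
r = 59: none → 0
Cross-inversions: 7 + 6 + 5 + 3 + 0 + 0 + 0 = 21

Split inversions: 21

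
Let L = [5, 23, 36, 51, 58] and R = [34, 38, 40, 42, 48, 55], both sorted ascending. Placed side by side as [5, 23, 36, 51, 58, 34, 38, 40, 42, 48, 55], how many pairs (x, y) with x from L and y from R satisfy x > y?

12

For each element r of the right run, count left-run elements greater than r:
r = 34: 36, 51, 58 → 3
r = 38: 51, 58 → 2
r = 40: 51, 58 → 2
r = 42: 51, 58 → 2
r = 48: 51, 58 → 2
r = 55: 58 → 1
Cross-inversions: 3 + 2 + 2 + 2 + 2 + 1 = 12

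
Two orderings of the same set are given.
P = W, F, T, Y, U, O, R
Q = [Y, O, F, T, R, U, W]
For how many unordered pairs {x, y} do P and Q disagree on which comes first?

12 disagreeing pairs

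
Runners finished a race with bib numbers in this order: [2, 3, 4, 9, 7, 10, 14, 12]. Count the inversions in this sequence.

There are 2 inversions.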